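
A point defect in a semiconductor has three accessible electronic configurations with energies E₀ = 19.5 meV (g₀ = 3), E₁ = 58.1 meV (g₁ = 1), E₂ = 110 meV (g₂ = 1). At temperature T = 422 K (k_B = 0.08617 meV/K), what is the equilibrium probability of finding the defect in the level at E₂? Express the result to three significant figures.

0.0242

k_BT = 0.08617 × 422 K = 36.364 meV.
Eᵢ/kT = 0.53624, 1.5977, 3.0250.
Z = Σ gᵢe^(−Eᵢ/kT) = 3·e^(−0.53624) + 1·e^(−1.5977) + 1·e^(−3.0250) = 1.7548 + 0.20236 + 0.048558 = 2.0057.
P₂ = g₂ e^(−E₂/kT) / Z = 0.048558/2.0057 = 0.0242.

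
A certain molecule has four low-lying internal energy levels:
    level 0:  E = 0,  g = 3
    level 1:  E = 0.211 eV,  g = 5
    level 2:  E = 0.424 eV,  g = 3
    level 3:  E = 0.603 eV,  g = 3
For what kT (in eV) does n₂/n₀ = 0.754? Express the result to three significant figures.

1.50 eV

n₂/n₀ = (g₂/g₀) exp[−(E₂−E₀)/kT] = 0.754.
⇒ (E₂−E₀)/kT = ln((3/3)/0.754) = ln(1.3263) = 0.28239.
kT = 0.424 eV / 0.28239 = 1.50 eV.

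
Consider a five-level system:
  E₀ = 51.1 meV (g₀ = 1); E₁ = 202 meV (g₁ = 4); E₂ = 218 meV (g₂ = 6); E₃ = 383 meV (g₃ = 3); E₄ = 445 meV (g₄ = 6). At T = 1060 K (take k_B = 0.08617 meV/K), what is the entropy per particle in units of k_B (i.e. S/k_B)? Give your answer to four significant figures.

2.329

k_BT = 0.08617 × 1060 K = 91.3402 meV.
Eᵢ/kT = 0.559447, 2.21151, 2.38668, 4.19312, 4.87190.
Z = Σ gᵢe^(−Eᵢ/kT) = 1·e^(−0.559447) + 4·e^(−2.21151) + 6·e^(−2.38668) + 3·e^(−4.19312) + 6·e^(−4.87190) = 0.571525 + 0.438141 + 0.551606 + 0.0452973 + 0.0459528 = 1.65252.
⟨E⟩ = Σ EᵢPᵢ = 166.871 meV.
S/k_B = ln Z + ⟨E⟩/kT = ln(1.65252) + 166.871/91.3402 = 0.502301 + 1.82692 = 2.329.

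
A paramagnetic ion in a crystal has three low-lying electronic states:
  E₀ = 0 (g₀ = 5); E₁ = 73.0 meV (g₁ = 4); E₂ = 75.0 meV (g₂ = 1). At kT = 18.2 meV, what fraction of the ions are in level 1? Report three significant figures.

0.0142

Eᵢ/kT = 0, 4.0110, 4.1209.
Z = Σ gᵢe^(−Eᵢ/kT) = 5·e^(−0) + 4·e^(−4.0110) + 1·e^(−4.1209) = 5.0000 + 0.072461 + 0.016230 = 5.0887.
P₁ = g₁ e^(−E₁/kT) / Z = 0.072461/5.0887 = 0.0142.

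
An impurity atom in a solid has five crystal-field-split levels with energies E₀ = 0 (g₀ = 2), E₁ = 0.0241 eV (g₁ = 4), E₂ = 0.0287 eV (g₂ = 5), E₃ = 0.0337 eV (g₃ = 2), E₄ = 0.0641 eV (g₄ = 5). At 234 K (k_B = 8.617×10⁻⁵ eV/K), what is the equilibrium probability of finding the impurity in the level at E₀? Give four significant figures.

k_BT = 8.617×10⁻⁵ × 234 K = 0.0201638 eV.
Eᵢ/kT = 0, 1.19521, 1.42334, 1.67131, 3.17896.
Z = Σ gᵢe^(−Eᵢ/kT) = 2·e^(−0) + 4·e^(−1.19521) + 5·e^(−1.42334) + 2·e^(−1.67131) + 5·e^(−3.17896) = 2.00000 + 1.21056 + 1.20454 + 0.376001 + 0.208145 = 4.99925.
P₀ = g₀ e^(−E₀/kT) / Z = 2.00000/4.99925 = 0.4001.

0.4001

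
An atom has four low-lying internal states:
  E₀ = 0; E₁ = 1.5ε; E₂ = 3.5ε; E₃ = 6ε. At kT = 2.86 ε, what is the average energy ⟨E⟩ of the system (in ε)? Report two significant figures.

Eᵢ/kT = 0, 0.5245, 1.224, 2.098.
Z = Σ e^(−Eᵢ/kT) = e^(−0) + e^(−0.5245) + e^(−1.224) + e^(−2.098) = 1.000 + 0.5919 + 0.2941 + 0.1227 = 2.009.
⟨E⟩ = Σ Eᵢ e^(−Eᵢ/kT) / Z = (0·1.000 + 1.5·0.5919 + 3.5·0.2941 + 6·0.1227) / 2.009 = 1.3 ε.

1.3 ε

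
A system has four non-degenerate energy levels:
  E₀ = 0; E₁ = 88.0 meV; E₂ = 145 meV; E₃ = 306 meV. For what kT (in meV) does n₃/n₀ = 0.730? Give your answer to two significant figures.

970 meV

n₃/n₀ = exp[−(E₃−E₀)/kT] = 0.730.
⇒ (E₃−E₀)/kT = ln(1/0.730) = ln(1.370) = 0.3148.
kT = 306 meV / 0.3148 = 970 meV.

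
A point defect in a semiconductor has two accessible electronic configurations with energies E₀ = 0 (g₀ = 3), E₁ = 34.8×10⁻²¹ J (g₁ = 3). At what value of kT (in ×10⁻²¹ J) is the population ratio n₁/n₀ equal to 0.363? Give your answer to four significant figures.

n₁/n₀ = (g₁/g₀) exp[−(E₁−E₀)/kT] = 0.363.
⇒ (E₁−E₀)/kT = ln((3/3)/0.363) = ln(2.75482) = 1.01335.
kT = 34.8 ×10⁻²¹ J / 1.01335 = 34.34 ×10⁻²¹ J.

34.34 ×10⁻²¹ J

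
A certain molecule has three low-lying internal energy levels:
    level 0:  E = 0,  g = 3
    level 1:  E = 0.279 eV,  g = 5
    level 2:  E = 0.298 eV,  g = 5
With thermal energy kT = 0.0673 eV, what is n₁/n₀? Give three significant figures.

0.0264

n₁/n₀ = (g₁/g₀) exp[−(E₁−E₀)/kT] = (5/3) × exp(−(0.279 eV)/(0.0673 eV)) = (5/3) × exp(-4.1456) = 0.0264.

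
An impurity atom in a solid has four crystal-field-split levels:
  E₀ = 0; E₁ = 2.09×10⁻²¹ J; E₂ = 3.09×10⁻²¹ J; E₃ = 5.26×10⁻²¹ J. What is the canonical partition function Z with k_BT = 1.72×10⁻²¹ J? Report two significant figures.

Eᵢ/kT = 0, 1.215, 1.797, 3.058.
Z = Σ e^(−Eᵢ/kT) = e^(−0) + e^(−1.215) + e^(−1.797) + e^(−3.058) = 1.000 + 0.2967 + 0.1658 + 0.04698 = 1.509.

Z = 1.5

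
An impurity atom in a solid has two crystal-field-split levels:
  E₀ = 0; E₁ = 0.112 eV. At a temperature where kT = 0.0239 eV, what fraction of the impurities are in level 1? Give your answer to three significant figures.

0.00914

Eᵢ/kT = 0, 4.6862.
Z = Σ e^(−Eᵢ/kT) = e^(−0) + e^(−4.6862) = 1.0000 + 0.0092217 = 1.0092.
P₁ = e^(−E₁/kT) / Z = 0.0092217/1.0092 = 0.00914.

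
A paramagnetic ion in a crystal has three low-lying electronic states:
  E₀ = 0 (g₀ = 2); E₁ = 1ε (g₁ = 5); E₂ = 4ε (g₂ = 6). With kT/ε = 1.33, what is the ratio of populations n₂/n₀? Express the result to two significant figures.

0.15

n₂/n₀ = (g₂/g₀) exp[−(E₂−E₀)/kT] = (6/2) × exp(−(4ε)/(1.33ε)) = (6/2) × exp(-3.008) = 0.15.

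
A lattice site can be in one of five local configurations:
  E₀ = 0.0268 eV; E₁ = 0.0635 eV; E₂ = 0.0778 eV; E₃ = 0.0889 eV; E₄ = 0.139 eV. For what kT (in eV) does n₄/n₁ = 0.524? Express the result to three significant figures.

0.117 eV

n₄/n₁ = exp[−(E₄−E₁)/kT] = 0.524.
⇒ (E₄−E₁)/kT = ln(1/0.524) = ln(1.9084) = 0.64627.
kT = 0.0755 eV / 0.64627 = 0.117 eV.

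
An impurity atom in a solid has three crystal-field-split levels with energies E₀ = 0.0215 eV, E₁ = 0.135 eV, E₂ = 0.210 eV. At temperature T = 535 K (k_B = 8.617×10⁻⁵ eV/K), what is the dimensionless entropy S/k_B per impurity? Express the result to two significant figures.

0.35

k_BT = 8.617×10⁻⁵ × 535 K = 0.04610 eV.
Eᵢ/kT = 0.4664, 2.928, 4.555.
Z = Σ e^(−Eᵢ/kT) = e^(−0.4664) + e^(−2.928) + e^(−4.555) = 0.6273 + 0.05350 + 0.01051 = 0.6913.
⟨E⟩ = Σ EᵢPᵢ = 0.03315 eV.
S/k_B = ln Z + ⟨E⟩/kT = ln(0.6913) + 0.03315/0.04610 = -0.3692 + 0.7191 = 0.35.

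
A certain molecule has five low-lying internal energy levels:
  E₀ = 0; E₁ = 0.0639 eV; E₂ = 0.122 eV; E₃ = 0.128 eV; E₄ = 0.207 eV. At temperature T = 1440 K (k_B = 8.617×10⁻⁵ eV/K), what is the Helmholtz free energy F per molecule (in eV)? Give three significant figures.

-0.115 eV

k_BT = 8.617×10⁻⁵ × 1440 K = 0.12408 eV.
Eᵢ/kT = 0, 0.51499, 0.98324, 1.0316, 1.6683.
Z = Σ e^(−Eᵢ/kT) = e^(−0) + e^(−0.51499) + e^(−0.98324) + e^(−1.0316) + e^(−1.6683) = 1.0000 + 0.59751 + 0.37410 + 0.35644 + 0.18857 = 2.5166.
F = −kT ln Z = −0.12408 × ln(2.5166) = −0.12408 × 0.92291 = -0.115 eV.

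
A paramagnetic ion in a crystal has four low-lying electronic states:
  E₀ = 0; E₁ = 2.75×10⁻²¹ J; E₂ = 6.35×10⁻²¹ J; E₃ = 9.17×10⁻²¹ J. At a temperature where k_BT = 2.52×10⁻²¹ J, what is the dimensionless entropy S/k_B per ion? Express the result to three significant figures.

0.827

Eᵢ/kT = 0, 1.0913, 2.5198, 3.6389.
Z = Σ e^(−Eᵢ/kT) = e^(−0) + e^(−1.0913) + e^(−2.5198) + e^(−3.6389) = 1.0000 + 0.33578 + 0.080476 + 0.026281 = 1.4425.
⟨E⟩ = Σ EᵢPᵢ = 1.1615 ×10⁻²¹ J.
S/k_B = ln Z + ⟨E⟩/kT = ln(1.4425) + 1.1615/2.52 = 0.36638 + 0.46091 = 0.827.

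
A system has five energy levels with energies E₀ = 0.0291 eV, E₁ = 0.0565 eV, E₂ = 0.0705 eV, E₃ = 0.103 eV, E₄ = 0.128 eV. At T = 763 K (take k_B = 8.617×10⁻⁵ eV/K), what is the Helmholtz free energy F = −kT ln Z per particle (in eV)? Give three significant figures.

k_BT = 8.617×10⁻⁵ × 763 K = 0.065748 eV.
Eᵢ/kT = 0.44260, 0.85934, 1.0723, 1.5666, 1.9468.
Z = Σ e^(−Eᵢ/kT) = e^(−0.44260) + e^(−0.85934) + e^(−1.0723) + e^(−1.5666) + e^(−1.9468) = 0.64236 + 0.42344 + 0.34222 + 0.20875 + 0.14273 = 1.7595.
F = −kT ln Z = −0.065748 × ln(1.7595) = −0.065748 × 0.56503 = -0.0371 eV.

-0.0371 eV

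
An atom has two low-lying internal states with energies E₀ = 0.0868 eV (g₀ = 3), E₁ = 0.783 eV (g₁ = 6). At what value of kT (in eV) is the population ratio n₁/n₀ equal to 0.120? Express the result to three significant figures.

n₁/n₀ = (g₁/g₀) exp[−(E₁−E₀)/kT] = 0.120.
⇒ (E₁−E₀)/kT = ln((6/3)/0.120) = ln(16.667) = 2.8134.
kT = 0.6962 eV / 2.8134 = 0.247 eV.

0.247 eV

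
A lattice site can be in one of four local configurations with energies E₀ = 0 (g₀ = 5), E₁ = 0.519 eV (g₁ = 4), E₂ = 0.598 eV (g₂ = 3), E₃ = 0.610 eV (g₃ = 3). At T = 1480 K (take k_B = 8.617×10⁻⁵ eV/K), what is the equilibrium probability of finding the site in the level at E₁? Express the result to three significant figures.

0.0133

k_BT = 8.617×10⁻⁵ × 1480 K = 0.12753 eV.
Eᵢ/kT = 0, 4.0696, 4.6891, 4.7832.
Z = Σ gᵢe^(−Eᵢ/kT) = 5·e^(−0) + 4·e^(−4.0696) + 3·e^(−4.6891) + 3·e^(−4.7832) = 5.0000 + 0.068337 + 0.027585 + 0.025108 = 5.1210.
P₁ = g₁ e^(−E₁/kT) / Z = 0.068337/5.1210 = 0.0133.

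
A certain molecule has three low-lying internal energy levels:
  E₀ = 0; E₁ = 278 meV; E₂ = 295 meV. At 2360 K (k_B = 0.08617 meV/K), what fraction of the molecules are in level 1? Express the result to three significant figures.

0.171

k_BT = 0.08617 × 2360 K = 203.36 meV.
Eᵢ/kT = 0, 1.3670, 1.4506.
Z = Σ e^(−Eᵢ/kT) = e^(−0) + e^(−1.3670) + e^(−1.4506) = 1.0000 + 0.25487 + 0.23443 = 1.4893.
P₁ = e^(−E₁/kT) / Z = 0.25487/1.4893 = 0.171.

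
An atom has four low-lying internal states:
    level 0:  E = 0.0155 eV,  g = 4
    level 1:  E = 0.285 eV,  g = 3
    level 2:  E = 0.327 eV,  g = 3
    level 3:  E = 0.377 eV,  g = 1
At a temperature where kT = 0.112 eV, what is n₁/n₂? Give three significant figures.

1.45

n₁/n₂ = (g₁/g₂) exp[−(E₁−E₂)/kT] = (3/3) × exp(−(-0.042 eV)/(0.112 eV)) = (3/3) × exp(0.37500) = 1.45.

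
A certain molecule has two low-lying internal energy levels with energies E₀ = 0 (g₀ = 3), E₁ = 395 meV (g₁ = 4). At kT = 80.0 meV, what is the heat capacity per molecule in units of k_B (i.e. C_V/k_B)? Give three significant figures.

0.229

Eᵢ/kT = 0, 4.9375.
Z = Σ gᵢe^(−Eᵢ/kT) = 3·e^(−0) + 4·e^(−4.9375) = 3.0000 + 0.028690 = 3.0287.
⟨E⟩ = 3.7417 meV, ⟨E²⟩ = 1478.0 meV².
C_V/k_B = (⟨E²⟩ − ⟨E⟩²)/(kT)² = (1478.0 − 14.000)/6400.0 = 0.229.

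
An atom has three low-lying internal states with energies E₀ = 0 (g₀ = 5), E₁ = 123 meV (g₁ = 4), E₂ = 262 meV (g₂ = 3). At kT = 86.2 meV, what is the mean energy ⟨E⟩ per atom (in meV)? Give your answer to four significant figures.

Eᵢ/kT = 0, 1.42691, 3.03944.
Z = Σ gᵢe^(−Eᵢ/kT) = 5·e^(−0) + 4·e^(−1.42691) + 3·e^(−3.03944) = 5.00000 + 0.960198 + 0.143585 = 6.10378.
⟨E⟩ = Σ Eᵢ gᵢe^(−Eᵢ/kT) / Z = (0·5.00000 + 123·0.960198 + 262·0.143585) / 6.10378 = 25.51 meV.

25.51 meV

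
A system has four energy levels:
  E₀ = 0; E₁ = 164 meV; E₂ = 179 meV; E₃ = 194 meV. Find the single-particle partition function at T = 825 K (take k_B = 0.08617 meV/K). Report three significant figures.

k_BT = 0.08617 × 825 K = 71.090 meV.
Eᵢ/kT = 0, 2.3069, 2.5179, 2.7289.
Z = Σ e^(−Eᵢ/kT) = e^(−0) + e^(−2.3069) + e^(−2.5179) + e^(−2.7289) = 1.0000 + 0.099569 + 0.080629 + 0.065291 = 1.2455.

Z = 1.25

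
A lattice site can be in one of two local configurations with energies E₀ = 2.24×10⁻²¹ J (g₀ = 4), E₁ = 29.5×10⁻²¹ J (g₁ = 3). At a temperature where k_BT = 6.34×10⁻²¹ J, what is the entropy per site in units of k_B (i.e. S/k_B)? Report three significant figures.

Eᵢ/kT = 0.35331, 4.6530.
Z = Σ gᵢe^(−Eᵢ/kT) = 4·e^(−0.35331) + 3·e^(−4.6530) = 2.8094 + 0.028599 = 2.8380.
⟨E⟩ = Σ EᵢPᵢ = 2.5147 ×10⁻²¹ J.
S/k_B = ln Z + ⟨E⟩/kT = ln(2.8380) + 2.5147/6.34 = 1.0431 + 0.39664 = 1.44.

1.44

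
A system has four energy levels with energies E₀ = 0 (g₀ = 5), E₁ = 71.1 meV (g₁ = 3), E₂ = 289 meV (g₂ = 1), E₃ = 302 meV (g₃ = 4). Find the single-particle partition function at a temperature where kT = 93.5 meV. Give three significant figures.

Eᵢ/kT = 0, 0.76043, 3.0909, 3.2299.
Z = Σ gᵢe^(−Eᵢ/kT) = 5·e^(−0) + 3·e^(−0.76043) + 1·e^(−3.0909) + 4·e^(−3.2299) = 5.0000 + 1.4024 + 0.045461 + 0.15825 = 6.6061.

Z = 6.61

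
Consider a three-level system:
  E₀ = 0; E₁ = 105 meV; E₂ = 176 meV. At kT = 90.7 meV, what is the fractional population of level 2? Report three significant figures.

0.0985

Eᵢ/kT = 0, 1.1577, 1.9405.
Z = Σ e^(−Eᵢ/kT) = e^(−0) + e^(−1.1577) + e^(−1.9405) = 1.0000 + 0.31421 + 0.14363 = 1.4578.
P₂ = e^(−E₂/kT) / Z = 0.14363/1.4578 = 0.0985.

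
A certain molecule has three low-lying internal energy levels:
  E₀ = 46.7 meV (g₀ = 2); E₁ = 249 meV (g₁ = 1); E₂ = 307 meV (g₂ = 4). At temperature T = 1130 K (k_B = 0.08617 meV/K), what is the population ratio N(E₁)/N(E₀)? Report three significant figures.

0.0626

k_BT = 0.08617 × 1130 K = 97.372 meV.
n₁/n₀ = (g₁/g₀) exp[−(E₁−E₀)/kT] = (1/2) × exp(−(202.3 meV)/(97.372 meV)) = (1/2) × exp(-2.0776) = 0.0626.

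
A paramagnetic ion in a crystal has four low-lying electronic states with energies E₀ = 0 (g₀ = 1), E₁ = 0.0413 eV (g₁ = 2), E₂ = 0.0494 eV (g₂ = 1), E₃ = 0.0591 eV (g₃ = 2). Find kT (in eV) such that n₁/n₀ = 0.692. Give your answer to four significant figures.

0.03891 eV

n₁/n₀ = (g₁/g₀) exp[−(E₁−E₀)/kT] = 0.692.
⇒ (E₁−E₀)/kT = ln((2/1)/0.692) = ln(2.89017) = 1.06132.
kT = 0.0413 eV / 1.06132 = 0.03891 eV.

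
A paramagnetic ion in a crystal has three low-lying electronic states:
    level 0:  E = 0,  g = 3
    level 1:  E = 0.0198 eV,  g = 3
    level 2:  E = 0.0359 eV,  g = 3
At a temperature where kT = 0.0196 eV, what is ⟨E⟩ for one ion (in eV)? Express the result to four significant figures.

Eᵢ/kT = 0, 1.01020, 1.83163.
Z = Σ gᵢe^(−Eᵢ/kT) = 3·e^(−0) + 3·e^(−1.01020) + 3·e^(−1.83163) = 3.00000 + 1.09244 + 0.480457 = 4.57290.
⟨E⟩ = Σ Eᵢ gᵢe^(−Eᵢ/kT) / Z = (0·3.00000 + 0.0198·1.09244 + 0.0359·0.480457) / 4.57290 = 0.008502 eV.

0.008502 eV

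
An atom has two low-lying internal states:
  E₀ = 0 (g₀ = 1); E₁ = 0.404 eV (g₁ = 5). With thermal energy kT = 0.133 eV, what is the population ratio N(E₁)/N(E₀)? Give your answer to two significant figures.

0.24

n₁/n₀ = (g₁/g₀) exp[−(E₁−E₀)/kT] = (5/1) × exp(−(0.404 eV)/(0.133 eV)) = (5/1) × exp(-3.038) = 0.24.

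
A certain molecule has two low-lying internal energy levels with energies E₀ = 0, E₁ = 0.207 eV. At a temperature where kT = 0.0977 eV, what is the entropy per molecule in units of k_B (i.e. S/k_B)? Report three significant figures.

0.341

Eᵢ/kT = 0, 2.1187.
Z = Σ e^(−Eᵢ/kT) = e^(−0) + e^(−2.1187) = 1.0000 + 0.12019 = 1.1202.
⟨E⟩ = Σ EᵢPᵢ = 0.022210 eV.
S/k_B = ln Z + ⟨E⟩/kT = ln(1.1202) + 0.022210/0.0977 = 0.11351 + 0.22733 = 0.341.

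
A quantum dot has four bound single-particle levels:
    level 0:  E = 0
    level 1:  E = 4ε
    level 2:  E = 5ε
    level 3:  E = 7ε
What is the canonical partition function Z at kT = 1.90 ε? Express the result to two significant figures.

Eᵢ/kT = 0, 2.105, 2.632, 3.684.
Z = Σ e^(−Eᵢ/kT) = e^(−0) + e^(−2.105) + e^(−2.632) + e^(−3.684) = 1.000 + 0.1218 + 0.07193 + 0.02512 = 1.219.

Z = 1.2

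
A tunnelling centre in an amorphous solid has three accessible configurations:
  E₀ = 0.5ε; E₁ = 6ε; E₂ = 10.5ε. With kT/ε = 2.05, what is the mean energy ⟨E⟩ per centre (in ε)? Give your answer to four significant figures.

0.9202 ε

Eᵢ/kT = 0.243902, 2.92683, 5.12195.
Z = Σ e^(−Eᵢ/kT) = e^(−0.243902) + e^(−2.92683) + e^(−5.12195) = 0.783564 + 0.0535666 + 0.00596438 = 0.843095.
⟨E⟩ = Σ Eᵢ e^(−Eᵢ/kT) / Z = (0.5·0.783564 + 6·0.0535666 + 10.5·0.00596438) / 0.843095 = 0.9202 ε.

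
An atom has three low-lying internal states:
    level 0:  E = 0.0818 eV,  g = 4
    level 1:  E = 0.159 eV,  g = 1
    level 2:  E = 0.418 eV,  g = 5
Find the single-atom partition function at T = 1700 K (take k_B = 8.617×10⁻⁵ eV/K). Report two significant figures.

Z = 2.9

k_BT = 8.617×10⁻⁵ × 1700 K = 0.1465 eV.
Eᵢ/kT = 0.5584, 1.085, 2.853.
Z = Σ gᵢe^(−Eᵢ/kT) = 4·e^(−0.5584) + 1·e^(−1.085) + 5·e^(−2.853) = 2.288 + 0.3379 + 0.2884 = 2.914.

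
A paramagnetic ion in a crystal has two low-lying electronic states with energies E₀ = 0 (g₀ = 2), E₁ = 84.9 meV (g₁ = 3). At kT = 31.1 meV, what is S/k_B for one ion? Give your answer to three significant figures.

Eᵢ/kT = 0, 2.7299.
Z = Σ gᵢe^(−Eᵢ/kT) = 2·e^(−0) + 3·e^(−2.7299) = 2.0000 + 0.19568 = 2.1957.
⟨E⟩ = Σ EᵢPᵢ = 7.5663 meV.
S/k_B = ln Z + ⟨E⟩/kT = ln(2.1957) + 7.5663/31.1 = 0.78650 + 0.24329 = 1.03.

1.03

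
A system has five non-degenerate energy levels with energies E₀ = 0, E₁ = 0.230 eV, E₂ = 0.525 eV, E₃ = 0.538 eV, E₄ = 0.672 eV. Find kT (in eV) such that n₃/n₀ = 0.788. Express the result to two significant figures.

n₃/n₀ = exp[−(E₃−E₀)/kT] = 0.788.
⇒ (E₃−E₀)/kT = ln(1/0.788) = ln(1.269) = 0.2382.
kT = 0.538 eV / 0.2382 = 2.3 eV.

2.3 eV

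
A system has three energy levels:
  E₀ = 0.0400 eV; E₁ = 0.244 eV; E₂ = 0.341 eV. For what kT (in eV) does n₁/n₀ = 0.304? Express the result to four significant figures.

0.1713 eV

n₁/n₀ = exp[−(E₁−E₀)/kT] = 0.304.
⇒ (E₁−E₀)/kT = ln(1/0.304) = ln(3.28947) = 1.19073.
kT = 0.2040 eV / 1.19073 = 0.1713 eV.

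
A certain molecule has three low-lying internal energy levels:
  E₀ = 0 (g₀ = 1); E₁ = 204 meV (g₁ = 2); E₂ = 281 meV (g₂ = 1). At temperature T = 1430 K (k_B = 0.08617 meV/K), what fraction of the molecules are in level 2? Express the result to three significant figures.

0.0689

k_BT = 0.08617 × 1430 K = 123.22 meV.
Eᵢ/kT = 0, 1.6556, 2.2805.
Z = Σ gᵢe^(−Eᵢ/kT) = 1·e^(−0) + 2·e^(−1.6556) + 1·e^(−2.2805) = 1.0000 + 0.38195 + 0.10223 = 1.4842.
P₂ = g₂ e^(−E₂/kT) / Z = 0.10223/1.4842 = 0.0689.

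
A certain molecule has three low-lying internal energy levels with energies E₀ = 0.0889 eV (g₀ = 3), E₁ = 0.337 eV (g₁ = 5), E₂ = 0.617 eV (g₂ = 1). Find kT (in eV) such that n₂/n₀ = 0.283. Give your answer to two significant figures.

3.2 eV

n₂/n₀ = (g₂/g₀) exp[−(E₂−E₀)/kT] = 0.283.
⇒ (E₂−E₀)/kT = ln((1/3)/0.283) = ln(1.178) = 0.1638.
kT = 0.5281 eV / 0.1638 = 3.2 eV.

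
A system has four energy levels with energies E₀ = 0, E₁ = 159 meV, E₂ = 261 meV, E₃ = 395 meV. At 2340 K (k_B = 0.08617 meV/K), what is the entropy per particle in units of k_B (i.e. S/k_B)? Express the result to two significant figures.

k_BT = 0.08617 × 2340 K = 201.6 meV.
Eᵢ/kT = 0, 0.7887, 1.295, 1.959.
Z = Σ e^(−Eᵢ/kT) = e^(−0) + e^(−0.7887) + e^(−1.295) + e^(−1.959) = 1.000 + 0.4544 + 0.2739 + 0.1410 = 1.869.
⟨E⟩ = Σ EᵢPᵢ = 106.7 meV.
S/k_B = ln Z + ⟨E⟩/kT = ln(1.869) + 106.7/201.6 = 0.6254 + 0.5293 = 1.2.

1.2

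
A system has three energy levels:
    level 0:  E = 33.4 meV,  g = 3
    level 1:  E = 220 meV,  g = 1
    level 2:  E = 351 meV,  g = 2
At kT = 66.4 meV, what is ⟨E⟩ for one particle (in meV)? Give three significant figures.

Eᵢ/kT = 0.50301, 3.3133, 5.2861.
Z = Σ gᵢe^(−Eᵢ/kT) = 3·e^(−0.50301) + 1·e^(−3.3133) + 2·e^(−5.2861) = 1.8141 + 0.036396 + 0.010123 = 1.8606.
⟨E⟩ = Σ Eᵢ gᵢe^(−Eᵢ/kT) / Z = (33.4·1.8141 + 220·0.036396 + 351·0.010123) / 1.8606 = 38.8 meV.

38.8 meV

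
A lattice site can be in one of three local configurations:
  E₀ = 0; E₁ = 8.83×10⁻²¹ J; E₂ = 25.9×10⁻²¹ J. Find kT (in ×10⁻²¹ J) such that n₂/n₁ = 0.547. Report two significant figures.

28 ×10⁻²¹ J

n₂/n₁ = exp[−(E₂−E₁)/kT] = 0.547.
⇒ (E₂−E₁)/kT = ln(1/0.547) = ln(1.828) = 0.6032.
kT = 17.07 ×10⁻²¹ J / 0.6032 = 28 ×10⁻²¹ J.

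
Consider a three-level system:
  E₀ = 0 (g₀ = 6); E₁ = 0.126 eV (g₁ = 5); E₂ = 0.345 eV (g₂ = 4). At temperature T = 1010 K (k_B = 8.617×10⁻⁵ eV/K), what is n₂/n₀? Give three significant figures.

k_BT = 8.617×10⁻⁵ × 1010 K = 0.087032 eV.
n₂/n₀ = (g₂/g₀) exp[−(E₂−E₀)/kT] = (4/6) × exp(−(0.345 eV)/(0.087032 eV)) = (4/6) × exp(-3.9641) = 0.0127.

0.0127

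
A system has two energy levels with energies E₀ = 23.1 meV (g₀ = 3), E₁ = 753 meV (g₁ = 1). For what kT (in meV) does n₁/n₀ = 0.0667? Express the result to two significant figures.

450 meV

n₁/n₀ = (g₁/g₀) exp[−(E₁−E₀)/kT] = 0.0667.
⇒ (E₁−E₀)/kT = ln((1/3)/0.0667) = ln(4.998) = 1.609.
kT = 729.9 meV / 1.609 = 450 meV.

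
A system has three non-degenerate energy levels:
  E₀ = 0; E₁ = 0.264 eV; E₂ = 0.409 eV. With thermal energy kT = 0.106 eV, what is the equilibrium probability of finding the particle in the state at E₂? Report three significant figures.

0.0191

Eᵢ/kT = 0, 2.4906, 3.8585.
Z = Σ e^(−Eᵢ/kT) = e^(−0) + e^(−2.4906) + e^(−3.8585) = 1.0000 + 0.082860 + 0.021100 = 1.1040.
P₂ = e^(−E₂/kT) / Z = 0.021100/1.1040 = 0.0191.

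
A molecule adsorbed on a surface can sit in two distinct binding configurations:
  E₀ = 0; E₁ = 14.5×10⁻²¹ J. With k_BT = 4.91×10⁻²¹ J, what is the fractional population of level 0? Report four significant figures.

Eᵢ/kT = 0, 2.95316.
Z = Σ e^(−Eᵢ/kT) = e^(−0) + e^(−2.95316) = 1.00000 + 0.0521746 = 1.05217.
P₀ = e^(−E₀/kT) / Z = 1.00000/1.05217 = 0.9504.

0.9504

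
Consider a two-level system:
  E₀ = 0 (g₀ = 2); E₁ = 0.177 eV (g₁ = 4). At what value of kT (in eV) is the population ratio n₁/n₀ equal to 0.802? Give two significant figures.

n₁/n₀ = (g₁/g₀) exp[−(E₁−E₀)/kT] = 0.802.
⇒ (E₁−E₀)/kT = ln((4/2)/0.802) = ln(2.494) = 0.9139.
kT = 0.177 eV / 0.9139 = 0.19 eV.

0.19 eV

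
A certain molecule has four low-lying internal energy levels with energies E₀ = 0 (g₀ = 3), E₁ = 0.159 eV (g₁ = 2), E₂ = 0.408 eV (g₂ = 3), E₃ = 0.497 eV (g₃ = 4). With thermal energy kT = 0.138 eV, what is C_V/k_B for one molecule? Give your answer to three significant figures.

Eᵢ/kT = 0, 1.1522, 2.9565, 3.6014.
Z = Σ gᵢe^(−Eᵢ/kT) = 3·e^(−0) + 2·e^(−1.1522) + 3·e^(−2.9565) + 4·e^(−3.6014) = 3.0000 + 0.63188 + 0.15600 + 0.10914 = 3.8970.
⟨E⟩ = 0.056033 eV, ⟨E²⟩ = 0.017681 eV².
C_V/k_B = (⟨E²⟩ − ⟨E⟩²)/(kT)² = (0.017681 − 0.0031397)/0.019044 = 0.764.

0.764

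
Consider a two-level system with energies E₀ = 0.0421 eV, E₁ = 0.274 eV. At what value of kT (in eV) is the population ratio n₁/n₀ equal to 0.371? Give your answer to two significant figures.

0.23 eV

n₁/n₀ = exp[−(E₁−E₀)/kT] = 0.371.
⇒ (E₁−E₀)/kT = ln(1/0.371) = ln(2.695) = 0.9914.
kT = 0.2319 eV / 0.9914 = 0.23 eV.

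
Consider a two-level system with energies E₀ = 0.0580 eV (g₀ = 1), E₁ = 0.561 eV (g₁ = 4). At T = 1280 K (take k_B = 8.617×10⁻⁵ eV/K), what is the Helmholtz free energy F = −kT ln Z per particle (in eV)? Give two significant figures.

0.053 eV

k_BT = 8.617×10⁻⁵ × 1280 K = 0.1103 eV.
Eᵢ/kT = 0.5258, 5.086.
Z = Σ gᵢe^(−Eᵢ/kT) = 1·e^(−0.5258) + 4·e^(−5.086) = 0.5911 + 0.02473 = 0.6158.
F = −kT ln Z = −0.1103 × ln(0.6158) = −0.1103 × -0.4848 = 0.053 eV.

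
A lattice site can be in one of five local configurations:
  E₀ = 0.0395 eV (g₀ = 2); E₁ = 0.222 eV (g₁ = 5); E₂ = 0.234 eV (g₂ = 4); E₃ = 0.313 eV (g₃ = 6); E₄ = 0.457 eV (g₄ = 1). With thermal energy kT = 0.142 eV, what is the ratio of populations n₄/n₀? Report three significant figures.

n₄/n₀ = (g₄/g₀) exp[−(E₄−E₀)/kT] = (1/2) × exp(−(0.4175 eV)/(0.142 eV)) = (1/2) × exp(-2.9401) = 0.0264.

0.0264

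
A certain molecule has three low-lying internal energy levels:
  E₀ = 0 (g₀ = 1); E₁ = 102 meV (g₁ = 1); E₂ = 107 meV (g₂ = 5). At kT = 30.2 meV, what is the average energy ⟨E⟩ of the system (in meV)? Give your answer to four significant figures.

16.08 meV

Eᵢ/kT = 0, 3.37748, 3.54305.
Z = Σ gᵢe^(−Eᵢ/kT) = 1·e^(−0) + 1·e^(−3.37748) + 5·e^(−3.54305) = 1.00000 + 0.0341334 + 0.144625 = 1.17876.
⟨E⟩ = Σ Eᵢ gᵢe^(−Eᵢ/kT) / Z = (0·1.00000 + 102·0.0341334 + 107·0.144625) / 1.17876 = 16.08 meV.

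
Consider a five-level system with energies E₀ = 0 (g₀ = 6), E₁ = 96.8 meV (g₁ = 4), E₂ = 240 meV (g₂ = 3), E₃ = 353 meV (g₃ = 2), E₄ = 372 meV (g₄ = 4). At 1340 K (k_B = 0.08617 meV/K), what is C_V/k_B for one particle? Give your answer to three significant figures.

0.511

k_BT = 0.08617 × 1340 K = 115.47 meV.
Eᵢ/kT = 0, 0.83831, 2.0785, 3.0571, 3.2216.
Z = Σ gᵢe^(−Eᵢ/kT) = 6·e^(−0) + 4·e^(−0.83831) + 3·e^(−2.0785) + 2·e^(−3.0571) + 4·e^(−3.2216) = 6.0000 + 1.7298 + 0.37535 + 0.094048 + 0.15956 = 8.3588.
⟨E⟩ = 41.882 meV, ⟨E²⟩ = 8569.2 meV².
C_V/k_B = (⟨E²⟩ − ⟨E⟩²)/(kT)² = (8569.2 − 1754.1)/13333 = 0.511.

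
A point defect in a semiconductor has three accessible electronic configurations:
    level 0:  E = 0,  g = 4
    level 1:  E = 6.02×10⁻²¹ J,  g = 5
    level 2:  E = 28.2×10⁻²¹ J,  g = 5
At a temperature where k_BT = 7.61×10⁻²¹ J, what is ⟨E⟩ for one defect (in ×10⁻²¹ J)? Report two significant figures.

Eᵢ/kT = 0, 0.7911, 3.706.
Z = Σ gᵢe^(−Eᵢ/kT) = 4·e^(−0) + 5·e^(−0.7911) + 5·e^(−3.706) = 4.000 + 2.267 + 0.1229 = 6.390.
⟨E⟩ = Σ Eᵢ gᵢe^(−Eᵢ/kT) / Z = (0·4.000 + 6.02·2.267 + 28.2·0.1229) / 6.390 = 2.7 ×10⁻²¹ J.

2.7 ×10⁻²¹ J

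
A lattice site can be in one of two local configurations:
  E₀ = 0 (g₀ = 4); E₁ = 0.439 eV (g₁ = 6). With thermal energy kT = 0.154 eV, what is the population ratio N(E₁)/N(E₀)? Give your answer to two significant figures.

n₁/n₀ = (g₁/g₀) exp[−(E₁−E₀)/kT] = (6/4) × exp(−(0.439 eV)/(0.154 eV)) = (6/4) × exp(-2.851) = 0.087.

0.087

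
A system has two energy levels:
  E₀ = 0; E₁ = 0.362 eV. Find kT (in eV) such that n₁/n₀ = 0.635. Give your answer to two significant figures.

0.80 eV

n₁/n₀ = exp[−(E₁−E₀)/kT] = 0.635.
⇒ (E₁−E₀)/kT = ln(1/0.635) = ln(1.575) = 0.4543.
kT = 0.362 eV / 0.4543 = 0.80 eV.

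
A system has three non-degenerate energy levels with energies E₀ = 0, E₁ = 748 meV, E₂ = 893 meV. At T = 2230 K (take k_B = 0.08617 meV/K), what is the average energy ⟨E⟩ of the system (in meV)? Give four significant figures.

23.12 meV

k_BT = 0.08617 × 2230 K = 192.159 meV.
Eᵢ/kT = 0, 3.89261, 4.64719.
Z = Σ e^(−Eᵢ/kT) = e^(−0) + e^(−3.89261) + e^(−4.64719) = 1.00000 + 0.0203921 + 0.00958851 = 1.02998.
⟨E⟩ = Σ Eᵢ e^(−Eᵢ/kT) / Z = (0·1.00000 + 748·0.0203921 + 893·0.00958851) / 1.02998 = 23.12 meV.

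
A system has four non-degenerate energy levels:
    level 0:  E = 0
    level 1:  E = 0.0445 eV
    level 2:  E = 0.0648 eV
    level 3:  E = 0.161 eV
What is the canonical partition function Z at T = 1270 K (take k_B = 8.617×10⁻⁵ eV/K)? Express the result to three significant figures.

Z = 2.45

k_BT = 8.617×10⁻⁵ × 1270 K = 0.10944 eV.
Eᵢ/kT = 0, 0.40662, 0.59211, 1.4711.
Z = Σ e^(−Eᵢ/kT) = e^(−0) + e^(−0.40662) + e^(−0.59211) + e^(−1.4711) = 1.0000 + 0.66590 + 0.55316 + 0.22967 = 2.4487.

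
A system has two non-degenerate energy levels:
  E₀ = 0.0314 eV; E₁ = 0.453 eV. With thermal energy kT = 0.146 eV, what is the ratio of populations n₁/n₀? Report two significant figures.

n₁/n₀ = exp[−(E₁−E₀)/kT] = exp(−(0.4216 eV)/(0.146 eV)) = exp(-2.888) = 0.056.

0.056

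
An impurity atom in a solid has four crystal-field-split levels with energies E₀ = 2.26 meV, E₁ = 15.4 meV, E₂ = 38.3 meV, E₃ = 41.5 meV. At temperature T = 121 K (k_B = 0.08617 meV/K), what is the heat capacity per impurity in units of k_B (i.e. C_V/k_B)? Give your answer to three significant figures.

k_BT = 0.08617 × 121 K = 10.427 meV.
Eᵢ/kT = 0.21674, 1.4769, 3.6732, 3.9801.
Z = Σ e^(−Eᵢ/kT) = e^(−0.21674) + e^(−1.4769) + e^(−3.6732) + e^(−3.9801) = 0.80514 + 0.22834 + 0.025395 + 0.018684 = 1.0776.
⟨E⟩ = 6.5739 meV, ⟨E²⟩ = 118.50 meV².
C_V/k_B = (⟨E²⟩ − ⟨E⟩²)/(kT)² = (118.50 − 43.216)/108.72 = 0.692.

0.692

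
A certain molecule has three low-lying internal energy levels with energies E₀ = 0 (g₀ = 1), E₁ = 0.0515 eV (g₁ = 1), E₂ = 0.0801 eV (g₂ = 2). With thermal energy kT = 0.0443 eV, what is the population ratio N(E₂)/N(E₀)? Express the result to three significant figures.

0.328

n₂/n₀ = (g₂/g₀) exp[−(E₂−E₀)/kT] = (2/1) × exp(−(0.0801 eV)/(0.0443 eV)) = (2/1) × exp(-1.8081) = 0.328.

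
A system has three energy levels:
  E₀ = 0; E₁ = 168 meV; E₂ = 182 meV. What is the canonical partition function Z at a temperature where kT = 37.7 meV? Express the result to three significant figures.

Eᵢ/kT = 0, 4.4562, 4.8276.
Z = Σ e^(−Eᵢ/kT) = e^(−0) + e^(−4.4562) + e^(−4.8276) = 1.0000 + 0.011606 + 0.0080057 = 1.0196.

Z = 1.02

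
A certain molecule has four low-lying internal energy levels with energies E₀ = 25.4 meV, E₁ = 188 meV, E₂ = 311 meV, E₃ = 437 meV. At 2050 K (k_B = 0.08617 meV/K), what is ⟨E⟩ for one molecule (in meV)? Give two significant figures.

120 meV

k_BT = 0.08617 × 2050 K = 176.6 meV.
Eᵢ/kT = 0.1438, 1.065, 1.761, 2.475.
Z = Σ e^(−Eᵢ/kT) = e^(−0.1438) + e^(−1.065) + e^(−1.761) + e^(−2.475) = 0.8661 + 0.3447 + 0.1719 + 0.08416 = 1.467.
⟨E⟩ = Σ Eᵢ e^(−Eᵢ/kT) / Z = (25.4·0.8661 + 188·0.3447 + 311·0.1719 + 437·0.08416) / 1.467 = 120 meV.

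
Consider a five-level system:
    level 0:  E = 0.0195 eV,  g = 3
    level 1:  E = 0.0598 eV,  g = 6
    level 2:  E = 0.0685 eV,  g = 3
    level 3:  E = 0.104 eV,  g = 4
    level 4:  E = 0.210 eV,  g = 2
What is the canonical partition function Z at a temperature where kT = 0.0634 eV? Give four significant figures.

Eᵢ/kT = 0.307571, 0.943218, 1.08044, 1.64038, 3.31230.
Z = Σ gᵢe^(−Eᵢ/kT) = 3·e^(−0.307571) + 6·e^(−0.943218) + 3·e^(−1.08044) + 4·e^(−1.64038) + 2·e^(−3.31230) = 2.20569 + 2.33624 + 1.01834 + 0.775625 + 0.0728646 = 6.40876.

Z = 6.409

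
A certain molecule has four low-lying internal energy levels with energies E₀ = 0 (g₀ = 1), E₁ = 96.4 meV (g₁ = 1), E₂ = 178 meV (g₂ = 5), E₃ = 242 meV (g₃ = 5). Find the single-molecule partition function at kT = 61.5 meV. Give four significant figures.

Eᵢ/kT = 0, 1.56748, 2.89431, 3.93496.
Z = Σ gᵢe^(−Eᵢ/kT) = 1·e^(−0) + 1·e^(−1.56748) + 5·e^(−2.89431) + 5·e^(−3.93496) = 1.00000 + 0.208570 + 0.276686 + 0.0977324 = 1.58299.

Z = 1.583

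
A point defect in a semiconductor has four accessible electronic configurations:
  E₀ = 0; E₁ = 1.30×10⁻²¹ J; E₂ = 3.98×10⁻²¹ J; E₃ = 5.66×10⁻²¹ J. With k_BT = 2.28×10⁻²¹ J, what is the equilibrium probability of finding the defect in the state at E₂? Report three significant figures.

0.0957

Eᵢ/kT = 0, 0.57018, 1.7456, 2.4825.
Z = Σ e^(−Eᵢ/kT) = e^(−0) + e^(−0.57018) + e^(−1.7456) + e^(−2.4825) = 1.0000 + 0.56542 + 0.17454 + 0.083534 = 1.8235.
P₂ = e^(−E₂/kT) / Z = 0.17454/1.8235 = 0.0957.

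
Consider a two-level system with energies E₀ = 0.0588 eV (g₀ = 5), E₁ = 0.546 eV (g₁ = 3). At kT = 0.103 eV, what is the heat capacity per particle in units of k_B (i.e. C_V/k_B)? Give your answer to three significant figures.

0.117

Eᵢ/kT = 0.57087, 5.3010.
Z = Σ gᵢe^(−Eᵢ/kT) = 5·e^(−0.57087) + 3·e^(−5.3010) = 2.8252 + 0.014960 = 2.8402.
⟨E⟩ = 0.061365 eV, ⟨E²⟩ = 0.0050094 eV².
C_V/k_B = (⟨E²⟩ − ⟨E⟩²)/(kT)² = (0.0050094 − 0.0037657)/0.010609 = 0.117.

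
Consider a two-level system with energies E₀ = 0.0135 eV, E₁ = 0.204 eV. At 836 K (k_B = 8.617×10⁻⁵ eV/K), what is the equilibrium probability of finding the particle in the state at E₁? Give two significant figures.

k_BT = 8.617×10⁻⁵ × 836 K = 0.07204 eV.
Eᵢ/kT = 0.1874, 2.832.
Z = Σ e^(−Eᵢ/kT) = e^(−0.1874) + e^(−2.832) = 0.8291 + 0.05889 = 0.8880.
P₁ = e^(−E₁/kT) / Z = 0.05889/0.8880 = 0.066.

0.066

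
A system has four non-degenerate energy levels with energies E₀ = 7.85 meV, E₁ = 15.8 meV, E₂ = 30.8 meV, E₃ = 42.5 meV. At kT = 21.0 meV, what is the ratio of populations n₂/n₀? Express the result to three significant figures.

n₂/n₀ = exp[−(E₂−E₀)/kT] = exp(−(22.95 meV)/(21.0 meV)) = exp(-1.0929) = 0.335.

0.335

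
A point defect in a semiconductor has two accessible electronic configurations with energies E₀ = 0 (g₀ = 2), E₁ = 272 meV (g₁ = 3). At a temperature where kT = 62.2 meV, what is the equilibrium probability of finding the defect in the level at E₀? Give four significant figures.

0.9814

Eᵢ/kT = 0, 4.37299.
Z = Σ gᵢe^(−Eᵢ/kT) = 2·e^(−0) + 3·e^(−4.37299) = 2.00000 + 0.0378404 = 2.03784.
P₀ = g₀ e^(−E₀/kT) / Z = 2.00000/2.03784 = 0.9814.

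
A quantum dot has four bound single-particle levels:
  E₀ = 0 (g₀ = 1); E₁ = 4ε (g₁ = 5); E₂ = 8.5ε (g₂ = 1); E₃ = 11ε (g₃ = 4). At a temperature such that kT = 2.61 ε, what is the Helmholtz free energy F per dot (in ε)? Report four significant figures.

-2.031 ε

Eᵢ/kT = 0, 1.53257, 3.25670, 4.21456.
Z = Σ gᵢe^(−Eᵢ/kT) = 1·e^(−0) + 5·e^(−1.53257) + 1·e^(−3.25670) + 4·e^(−4.21456) = 1.00000 + 1.07990 + 0.0385153 + 0.0591153 = 2.17753.
F = −kT ln Z = −2.61 × ln(2.17753) = −2.61 × 0.778191 = -2.031 ε.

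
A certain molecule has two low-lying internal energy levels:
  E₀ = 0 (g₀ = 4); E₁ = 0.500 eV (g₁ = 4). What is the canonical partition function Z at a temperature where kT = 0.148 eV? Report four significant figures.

Eᵢ/kT = 0, 3.37838.
Z = Σ gᵢe^(−Eᵢ/kT) = 4·e^(−0) + 4·e^(−3.37838) = 4.00000 + 0.136411 = 4.13641.

Z = 4.136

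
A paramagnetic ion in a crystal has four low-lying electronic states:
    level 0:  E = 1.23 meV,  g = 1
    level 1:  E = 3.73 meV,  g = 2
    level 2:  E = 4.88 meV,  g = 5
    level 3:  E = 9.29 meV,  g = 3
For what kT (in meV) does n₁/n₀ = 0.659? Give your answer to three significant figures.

n₁/n₀ = (g₁/g₀) exp[−(E₁−E₀)/kT] = 0.659.
⇒ (E₁−E₀)/kT = ln((2/1)/0.659) = ln(3.0349) = 1.1102.
kT = 2.50 meV / 1.1102 = 2.25 meV.

2.25 meV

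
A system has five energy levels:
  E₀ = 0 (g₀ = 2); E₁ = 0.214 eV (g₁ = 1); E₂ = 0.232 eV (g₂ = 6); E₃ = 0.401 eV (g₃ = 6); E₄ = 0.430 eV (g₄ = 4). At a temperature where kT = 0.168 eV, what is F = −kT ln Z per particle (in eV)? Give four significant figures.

-0.2581 eV

Eᵢ/kT = 0, 1.27381, 1.38095, 2.38690, 2.55952.
Z = Σ gᵢe^(−Eᵢ/kT) = 2·e^(−0) + 1·e^(−1.27381) + 6·e^(−1.38095) + 6·e^(−2.38690) + 4·e^(−2.55952) = 2.00000 + 0.279764 + 1.50804 + 0.551485 + 0.309367 = 4.64866.
F = −kT ln Z = −0.168 × ln(4.64866) = −0.168 × 1.53658 = -0.2581 eV.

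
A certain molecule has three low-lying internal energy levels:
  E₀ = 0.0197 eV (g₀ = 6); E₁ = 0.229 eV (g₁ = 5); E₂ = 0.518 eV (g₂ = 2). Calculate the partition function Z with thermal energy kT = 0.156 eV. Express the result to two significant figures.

Eᵢ/kT = 0.1263, 1.468, 3.321.
Z = Σ gᵢe^(−Eᵢ/kT) = 6·e^(−0.1263) + 5·e^(−1.468) + 2·e^(−3.321) = 5.288 + 1.152 + 0.07223 = 6.512.

Z = 6.5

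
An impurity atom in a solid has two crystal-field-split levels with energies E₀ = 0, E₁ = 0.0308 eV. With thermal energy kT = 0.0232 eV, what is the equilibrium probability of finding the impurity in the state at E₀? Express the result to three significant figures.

0.790

Eᵢ/kT = 0, 1.3276.
Z = Σ e^(−Eᵢ/kT) = e^(−0) + e^(−1.3276) = 1.0000 + 0.26511 = 1.2651.
P₀ = e^(−E₀/kT) / Z = 1.0000/1.2651 = 0.790.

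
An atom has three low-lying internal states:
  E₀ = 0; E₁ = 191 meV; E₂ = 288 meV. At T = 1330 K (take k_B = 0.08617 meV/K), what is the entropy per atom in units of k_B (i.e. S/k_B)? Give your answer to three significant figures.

k_BT = 0.08617 × 1330 K = 114.61 meV.
Eᵢ/kT = 0, 1.6665, 2.5129.
Z = Σ e^(−Eᵢ/kT) = e^(−0) + e^(−1.6665) + e^(−2.5129) = 1.0000 + 0.18891 + 0.081033 = 1.2699.
⟨E⟩ = Σ EᵢPᵢ = 46.791 meV.
S/k_B = ln Z + ⟨E⟩/kT = ln(1.2699) + 46.791/114.61 = 0.23894 + 0.40826 = 0.647.

0.647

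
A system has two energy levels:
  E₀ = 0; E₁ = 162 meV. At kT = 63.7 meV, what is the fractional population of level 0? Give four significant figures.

0.9271

Eᵢ/kT = 0, 2.54317.
Z = Σ e^(−Eᵢ/kT) = e^(−0) + e^(−2.54317) = 1.00000 + 0.0786168 = 1.07862.
P₀ = e^(−E₀/kT) / Z = 1.00000/1.07862 = 0.9271.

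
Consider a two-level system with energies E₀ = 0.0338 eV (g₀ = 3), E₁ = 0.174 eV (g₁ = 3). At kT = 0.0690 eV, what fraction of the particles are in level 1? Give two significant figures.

Eᵢ/kT = 0.4899, 2.522.
Z = Σ gᵢe^(−Eᵢ/kT) = 3·e^(−0.4899) + 3·e^(−2.522) = 1.838 + 0.2409 = 2.079.
P₁ = g₁ e^(−E₁/kT) / Z = 0.2409/2.079 = 0.12.

0.12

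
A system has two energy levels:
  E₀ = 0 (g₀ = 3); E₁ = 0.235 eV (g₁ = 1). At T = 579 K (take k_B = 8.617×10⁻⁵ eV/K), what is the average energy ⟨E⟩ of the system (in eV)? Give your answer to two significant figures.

0.00070 eV

k_BT = 8.617×10⁻⁵ × 579 K = 0.04989 eV.
Eᵢ/kT = 0, 4.710.
Z = Σ gᵢe^(−Eᵢ/kT) = 3·e^(−0) + 1·e^(−4.710) = 3.000 + 0.009005 = 3.009.
⟨E⟩ = Σ Eᵢ gᵢe^(−Eᵢ/kT) / Z = (0·3.000 + 0.235·0.009005) / 3.009 = 0.00070 eV.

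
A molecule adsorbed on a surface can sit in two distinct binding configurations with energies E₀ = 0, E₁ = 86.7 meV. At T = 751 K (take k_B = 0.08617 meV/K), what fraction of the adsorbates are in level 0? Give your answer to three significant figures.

k_BT = 0.08617 × 751 K = 64.714 meV.
Eᵢ/kT = 0, 1.3397.
Z = Σ e^(−Eᵢ/kT) = e^(−0) + e^(−1.3397) = 1.0000 + 0.26192 = 1.2619.
P₀ = e^(−E₀/kT) / Z = 1.0000/1.2619 = 0.792.

0.792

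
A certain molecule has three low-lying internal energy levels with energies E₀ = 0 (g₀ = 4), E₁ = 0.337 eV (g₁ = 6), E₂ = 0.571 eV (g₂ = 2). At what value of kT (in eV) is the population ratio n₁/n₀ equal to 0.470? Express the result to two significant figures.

n₁/n₀ = (g₁/g₀) exp[−(E₁−E₀)/kT] = 0.470.
⇒ (E₁−E₀)/kT = ln((6/4)/0.470) = ln(3.191) = 1.160.
kT = 0.337 eV / 1.160 = 0.29 eV.

0.29 eV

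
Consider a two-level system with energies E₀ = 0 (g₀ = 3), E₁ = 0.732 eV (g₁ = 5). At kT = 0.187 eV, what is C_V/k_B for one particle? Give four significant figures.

Eᵢ/kT = 0, 3.91444.
Z = Σ gᵢe^(−Eᵢ/kT) = 3·e^(−0) + 5·e^(−3.91444) = 3.00000 + 0.0997586 = 3.09976.
⟨E⟩ = 0.0235577 eV, ⟨E²⟩ = 0.0172443 eV².
C_V/k_B = (⟨E²⟩ − ⟨E⟩²)/(kT)² = (0.0172443 − 0.000554965)/0.0349690 = 0.4773.

0.4773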